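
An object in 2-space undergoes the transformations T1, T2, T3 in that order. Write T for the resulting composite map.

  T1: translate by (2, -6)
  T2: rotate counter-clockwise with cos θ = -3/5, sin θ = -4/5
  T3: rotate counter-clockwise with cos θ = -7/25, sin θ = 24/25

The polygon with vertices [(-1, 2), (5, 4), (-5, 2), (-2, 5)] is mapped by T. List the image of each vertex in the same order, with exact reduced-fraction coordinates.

T1 translate by (2, -6): (-1, 2) → (1, -4); (5, 4) → (7, -2); (-5, 2) → (-3, -4); (-2, 5) → (0, -1)
T2 rotate counter-clockwise with cos θ = -3/5, sin θ = -4/5: (1, -4) → (-19/5, 8/5); (7, -2) → (-29/5, -22/5); (-3, -4) → (-7/5, 24/5); (0, -1) → (-4/5, 3/5)
T3 rotate counter-clockwise with cos θ = -7/25, sin θ = 24/25: (-19/5, 8/5) → (-59/125, -512/125); (-29/5, -22/5) → (731/125, -542/125); (-7/5, 24/5) → (-527/125, -336/125); (-4/5, 3/5) → (-44/125, -117/125)

image vertices: (-59/125, -512/125), (731/125, -542/125), (-527/125, -336/125), (-44/125, -117/125)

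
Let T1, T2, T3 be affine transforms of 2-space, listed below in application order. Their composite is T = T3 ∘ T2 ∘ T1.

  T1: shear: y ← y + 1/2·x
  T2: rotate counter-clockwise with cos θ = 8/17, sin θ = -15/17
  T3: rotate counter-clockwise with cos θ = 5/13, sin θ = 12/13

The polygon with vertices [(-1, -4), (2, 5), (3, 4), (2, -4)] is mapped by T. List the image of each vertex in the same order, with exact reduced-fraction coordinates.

image vertices: (-251/442, -1011/221), (314/221, 1362/221), (1089/442, 1273/221), (503/221, -618/221)

T1 shear: y ← y + 1/2·x: (-1, -4) → (-1, -9/2); (2, 5) → (2, 6); (3, 4) → (3, 11/2); (2, -4) → (2, -3)
T2 rotate counter-clockwise with cos θ = 8/17, sin θ = -15/17: (-1, -9/2) → (-151/34, -21/17); (2, 6) → (106/17, 18/17); (3, 11/2) → (213/34, -1/17); (2, -3) → (-29/17, -54/17)
T3 rotate counter-clockwise with cos θ = 5/13, sin θ = 12/13: (-151/34, -21/17) → (-251/442, -1011/221); (106/17, 18/17) → (314/221, 1362/221); (213/34, -1/17) → (1089/442, 1273/221); (-29/17, -54/17) → (503/221, -618/221)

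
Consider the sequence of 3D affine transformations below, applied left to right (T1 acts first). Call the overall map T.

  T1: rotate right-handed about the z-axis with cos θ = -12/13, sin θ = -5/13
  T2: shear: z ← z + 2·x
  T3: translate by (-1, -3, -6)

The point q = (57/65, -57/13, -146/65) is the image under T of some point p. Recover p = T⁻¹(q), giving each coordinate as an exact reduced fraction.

p = (-6/5, 2, 0)

T1 = [-12/13 5/13 0 0; -5/13 -12/13 0 0; 0 0 1 0; 0 0 0 1]
T2·T1 = [-12/13 5/13 0 0; -5/13 -12/13 0 0; -24/13 10/13 1 0; 0 0 0 1]
T3·…·T1 = [-12/13 5/13 0 -1; -5/13 -12/13 0 -3; -24/13 10/13 1 -6; 0 0 0 1]
det M = 1; M⁻¹ = [-12/13 -5/13 0 -27/13; 5/13 -12/13 0 -31/13; -2 0 1 4; 0 0 0 1]
M⁻¹ · (57/65, -57/13, -146/65)ᵀ = (-6/5, 2, 0)ᵀ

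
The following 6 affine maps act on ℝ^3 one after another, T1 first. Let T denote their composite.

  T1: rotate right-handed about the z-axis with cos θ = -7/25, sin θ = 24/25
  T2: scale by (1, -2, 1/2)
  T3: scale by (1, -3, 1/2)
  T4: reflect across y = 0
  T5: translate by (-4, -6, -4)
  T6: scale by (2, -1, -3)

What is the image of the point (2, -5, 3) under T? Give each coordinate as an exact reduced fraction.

T(p) = (12/25, 648/25, 39/4)

T1 rotate right-handed about the z-axis with cos θ = -7/25, sin θ = 24/25: (2, -5, 3) → (106/25, 83/25, 3)
T2 scale by (1, -2, 1/2): (106/25, 83/25, 3) → (106/25, -166/25, 3/2)
T3 scale by (1, -3, 1/2): (106/25, -166/25, 3/2) → (106/25, 498/25, 3/4)
T4 reflect across y = 0: (106/25, 498/25, 3/4) → (106/25, -498/25, 3/4)
T5 translate by (-4, -6, -4): (106/25, -498/25, 3/4) → (6/25, -648/25, -13/4)
T6 scale by (2, -1, -3): (6/25, -648/25, -13/4) → (12/25, 648/25, 39/4)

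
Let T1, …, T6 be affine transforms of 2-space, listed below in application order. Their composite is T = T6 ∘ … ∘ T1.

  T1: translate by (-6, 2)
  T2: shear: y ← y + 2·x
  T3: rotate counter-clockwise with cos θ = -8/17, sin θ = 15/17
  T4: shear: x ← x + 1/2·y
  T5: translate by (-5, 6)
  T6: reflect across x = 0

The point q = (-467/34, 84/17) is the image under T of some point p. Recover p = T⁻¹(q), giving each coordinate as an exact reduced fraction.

p = (-4, 3/2)

T1 = [1 0 -6; 0 1 2; 0 0 1]
T2·T1 = [1 0 -6; 2 1 -10; 0 0 1]
T3·…·T1 = [-38/17 -15/17 198/17; -1/17 -8/17 -10/17; 0 0 1]
T4·…·T1 = [-77/34 -19/17 193/17; -1/17 -8/17 -10/17; 0 0 1]
T5·…·T1 = [-77/34 -19/17 108/17; -1/17 -8/17 92/17; 0 0 1]
T6·…·T1 = [77/34 19/17 -108/17; -1/17 -8/17 92/17; 0 0 1]
det M = -1; M⁻¹ = [8/17 19/17 -52/17; -1/17 -77/34 202/17; 0 0 1]
M⁻¹ · (-467/34, 84/17)ᵀ = (-4, 3/2)ᵀ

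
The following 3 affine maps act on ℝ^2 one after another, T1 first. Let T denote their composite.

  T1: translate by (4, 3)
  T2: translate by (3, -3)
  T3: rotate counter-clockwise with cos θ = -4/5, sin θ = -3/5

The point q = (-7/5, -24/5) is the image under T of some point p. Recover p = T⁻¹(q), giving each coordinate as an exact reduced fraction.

T1 = [1 0 4; 0 1 3; 0 0 1]
T2·T1 = [1 0 7; 0 1 0; 0 0 1]
T3·…·T1 = [-4/5 3/5 -28/5; -3/5 -4/5 -21/5; 0 0 1]
det M = 1; M⁻¹ = [-4/5 -3/5 -7; 3/5 -4/5 0; 0 0 1]
M⁻¹ · (-7/5, -24/5)ᵀ = (-3, 3)ᵀ

p = (-3, 3)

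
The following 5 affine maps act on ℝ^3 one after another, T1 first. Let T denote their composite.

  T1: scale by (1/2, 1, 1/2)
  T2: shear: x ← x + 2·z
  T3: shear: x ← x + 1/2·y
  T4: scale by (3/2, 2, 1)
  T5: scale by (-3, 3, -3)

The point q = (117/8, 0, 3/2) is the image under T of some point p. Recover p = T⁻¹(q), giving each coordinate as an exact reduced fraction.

p = (-9/2, 0, -1)

T1 = [1/2 0 0 0; 0 1 0 0; 0 0 1/2 0; 0 0 0 1]
T2·T1 = [1/2 0 1 0; 0 1 0 0; 0 0 1/2 0; 0 0 0 1]
T3·…·T1 = [1/2 1/2 1 0; 0 1 0 0; 0 0 1/2 0; 0 0 0 1]
T4·…·T1 = [3/4 3/4 3/2 0; 0 2 0 0; 0 0 1/2 0; 0 0 0 1]
T5·…·T1 = [-9/4 -9/4 -9/2 0; 0 6 0 0; 0 0 -3/2 0; 0 0 0 1]
det M = 81/4; M⁻¹ = [-4/9 -1/6 4/3 0; 0 1/6 0 0; 0 0 -2/3 0; 0 0 0 1]
M⁻¹ · (117/8, 0, 3/2)ᵀ = (-9/2, 0, -1)ᵀ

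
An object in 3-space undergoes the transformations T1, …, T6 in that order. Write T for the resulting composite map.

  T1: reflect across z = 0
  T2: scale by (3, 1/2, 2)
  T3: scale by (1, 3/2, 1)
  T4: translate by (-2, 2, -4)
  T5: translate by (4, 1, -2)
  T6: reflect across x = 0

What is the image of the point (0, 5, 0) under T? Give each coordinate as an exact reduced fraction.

T1 reflect across z = 0: (0, 5, 0) → (0, 5, 0)
T2 scale by (3, 1/2, 2): (0, 5, 0) → (0, 5/2, 0)
T3 scale by (1, 3/2, 1): (0, 5/2, 0) → (0, 15/4, 0)
T4 translate by (-2, 2, -4): (0, 15/4, 0) → (-2, 23/4, -4)
T5 translate by (4, 1, -2): (-2, 23/4, -4) → (2, 27/4, -6)
T6 reflect across x = 0: (2, 27/4, -6) → (-2, 27/4, -6)

T(p) = (-2, 27/4, -6)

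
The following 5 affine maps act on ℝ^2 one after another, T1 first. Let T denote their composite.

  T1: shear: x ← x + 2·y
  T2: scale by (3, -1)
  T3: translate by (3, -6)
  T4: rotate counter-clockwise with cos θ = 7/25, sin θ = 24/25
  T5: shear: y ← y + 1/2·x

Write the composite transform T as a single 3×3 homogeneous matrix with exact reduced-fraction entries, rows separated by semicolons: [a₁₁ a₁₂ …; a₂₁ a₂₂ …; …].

T1 = [1 2 0; 0 1 0; 0 0 1]
T2·T1 = [3 6 0; 0 -1 0; 0 0 1]
T3·…·T1 = [3 6 3; 0 -1 -6; 0 0 1]
T4·…·T1 = [21/25 66/25 33/5; 72/25 137/25 6/5; 0 0 1]
T5·…·T1 = [21/25 66/25 33/5; 33/10 34/5 9/2; 0 0 1]

T = [21/25 66/25 33/5; 33/10 34/5 9/2; 0 0 1]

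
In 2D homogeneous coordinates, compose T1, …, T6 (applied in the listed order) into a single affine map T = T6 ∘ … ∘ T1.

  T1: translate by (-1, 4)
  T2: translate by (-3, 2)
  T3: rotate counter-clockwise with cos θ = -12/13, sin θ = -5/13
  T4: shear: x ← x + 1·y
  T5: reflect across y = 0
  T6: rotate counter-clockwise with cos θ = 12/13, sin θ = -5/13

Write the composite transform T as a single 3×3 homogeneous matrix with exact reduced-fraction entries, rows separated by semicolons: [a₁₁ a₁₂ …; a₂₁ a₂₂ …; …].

T1 = [1 0 -1; 0 1 4; 0 0 1]
T2·T1 = [1 0 -4; 0 1 6; 0 0 1]
T3·…·T1 = [-12/13 5/13 6; -5/13 -12/13 -4; 0 0 1]
T4·…·T1 = [-17/13 -7/13 2; -5/13 -12/13 -4; 0 0 1]
T5·…·T1 = [-17/13 -7/13 2; 5/13 12/13 4; 0 0 1]
T6·…·T1 = [-179/169 -24/169 44/13; 145/169 179/169 38/13; 0 0 1]

T = [-179/169 -24/169 44/13; 145/169 179/169 38/13; 0 0 1]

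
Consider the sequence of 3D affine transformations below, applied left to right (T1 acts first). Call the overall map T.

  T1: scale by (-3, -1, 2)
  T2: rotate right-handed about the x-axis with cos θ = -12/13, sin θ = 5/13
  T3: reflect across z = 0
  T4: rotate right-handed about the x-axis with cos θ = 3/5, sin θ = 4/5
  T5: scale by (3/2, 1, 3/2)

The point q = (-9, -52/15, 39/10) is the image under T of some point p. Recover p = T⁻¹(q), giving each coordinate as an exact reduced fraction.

p = (2, 5/3, 2)

T1 = [-3 0 0 0; 0 -1 0 0; 0 0 2 0; 0 0 0 1]
T2·T1 = [-3 0 0 0; 0 12/13 -10/13 0; 0 -5/13 -24/13 0; 0 0 0 1]
T3·…·T1 = [-3 0 0 0; 0 12/13 -10/13 0; 0 5/13 24/13 0; 0 0 0 1]
T4·…·T1 = [-3 0 0 0; 0 16/65 -126/65 0; 0 63/65 32/65 0; 0 0 0 1]
T5·…·T1 = [-9/2 0 0 0; 0 16/65 -126/65 0; 0 189/130 48/65 0; 0 0 0 1]
det M = -27/2; M⁻¹ = [-2/9 0 0 0; 0 16/65 42/65 0; 0 -63/130 16/195 0; 0 0 0 1]
M⁻¹ · (-9, -52/15, 39/10)ᵀ = (2, 5/3, 2)ᵀ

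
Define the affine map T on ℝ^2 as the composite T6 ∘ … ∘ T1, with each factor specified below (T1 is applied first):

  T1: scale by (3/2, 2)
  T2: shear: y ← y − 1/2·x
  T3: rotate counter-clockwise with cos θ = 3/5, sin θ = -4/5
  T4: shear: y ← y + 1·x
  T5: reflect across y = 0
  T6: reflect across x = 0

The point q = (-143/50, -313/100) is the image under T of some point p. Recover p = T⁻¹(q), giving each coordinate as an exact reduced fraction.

p = (1, 8/5)

T1 = [3/2 0 0; 0 2 0; 0 0 1]
T2·T1 = [3/2 0 0; -3/4 2 0; 0 0 1]
T3·…·T1 = [3/10 8/5 0; -33/20 6/5 0; 0 0 1]
T4·…·T1 = [3/10 8/5 0; -27/20 14/5 0; 0 0 1]
T5·…·T1 = [3/10 8/5 0; 27/20 -14/5 0; 0 0 1]
T6·…·T1 = [-3/10 -8/5 0; 27/20 -14/5 0; 0 0 1]
det M = 3; M⁻¹ = [-14/15 8/15 0; -9/20 -1/10 0; 0 0 1]
M⁻¹ · (-143/50, -313/100)ᵀ = (1, 8/5)ᵀ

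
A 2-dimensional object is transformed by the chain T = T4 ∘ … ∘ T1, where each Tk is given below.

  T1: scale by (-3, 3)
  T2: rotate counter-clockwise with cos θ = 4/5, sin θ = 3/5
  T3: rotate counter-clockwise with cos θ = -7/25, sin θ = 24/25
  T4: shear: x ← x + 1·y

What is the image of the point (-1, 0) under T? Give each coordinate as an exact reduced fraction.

T1 scale by (-3, 3): (-1, 0) → (3, 0)
T2 rotate counter-clockwise with cos θ = 4/5, sin θ = 3/5: (3, 0) → (12/5, 9/5)
T3 rotate counter-clockwise with cos θ = -7/25, sin θ = 24/25: (12/5, 9/5) → (-12/5, 9/5)
T4 shear: x ← x + 1·y: (-12/5, 9/5) → (-3/5, 9/5)

T(p) = (-3/5, 9/5)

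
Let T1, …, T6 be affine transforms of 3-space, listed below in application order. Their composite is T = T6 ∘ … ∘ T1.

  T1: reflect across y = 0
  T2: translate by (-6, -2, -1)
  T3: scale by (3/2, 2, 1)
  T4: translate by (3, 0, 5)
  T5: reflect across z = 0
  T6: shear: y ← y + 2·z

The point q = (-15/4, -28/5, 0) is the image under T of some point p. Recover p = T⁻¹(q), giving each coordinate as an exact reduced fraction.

T1 = [1 0 0 0; 0 -1 0 0; 0 0 1 0; 0 0 0 1]
T2·T1 = [1 0 0 -6; 0 -1 0 -2; 0 0 1 -1; 0 0 0 1]
T3·…·T1 = [3/2 0 0 -9; 0 -2 0 -4; 0 0 1 -1; 0 0 0 1]
T4·…·T1 = [3/2 0 0 -6; 0 -2 0 -4; 0 0 1 4; 0 0 0 1]
T5·…·T1 = [3/2 0 0 -6; 0 -2 0 -4; 0 0 -1 -4; 0 0 0 1]
T6·…·T1 = [3/2 0 0 -6; 0 -2 -2 -12; 0 0 -1 -4; 0 0 0 1]
det M = 3; M⁻¹ = [2/3 0 0 4; 0 -1/2 1 -2; 0 0 -1 -4; 0 0 0 1]
M⁻¹ · (-15/4, -28/5, 0)ᵀ = (3/2, 4/5, -4)ᵀ

p = (3/2, 4/5, -4)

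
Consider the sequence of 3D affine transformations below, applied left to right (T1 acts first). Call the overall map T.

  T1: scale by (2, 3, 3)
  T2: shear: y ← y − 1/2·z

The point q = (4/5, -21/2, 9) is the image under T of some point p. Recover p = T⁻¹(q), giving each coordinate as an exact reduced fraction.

T1 = [2 0 0 0; 0 3 0 0; 0 0 3 0; 0 0 0 1]
T2·T1 = [2 0 0 0; 0 3 -3/2 0; 0 0 3 0; 0 0 0 1]
det M = 18; M⁻¹ = [1/2 0 0 0; 0 1/3 1/6 0; 0 0 1/3 0; 0 0 0 1]
M⁻¹ · (4/5, -21/2, 9)ᵀ = (2/5, -2, 3)ᵀ

p = (2/5, -2, 3)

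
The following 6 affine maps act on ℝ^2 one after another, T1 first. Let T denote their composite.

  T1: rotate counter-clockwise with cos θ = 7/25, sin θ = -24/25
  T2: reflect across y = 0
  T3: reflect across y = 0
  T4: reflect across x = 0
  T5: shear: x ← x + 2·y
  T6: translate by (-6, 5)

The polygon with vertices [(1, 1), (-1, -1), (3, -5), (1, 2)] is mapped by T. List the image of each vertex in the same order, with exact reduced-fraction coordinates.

image vertices: (-43/5, 108/25), (-17/5, 142/25), (-53/5, 18/25), (-9, 23/5)

T1 rotate counter-clockwise with cos θ = 7/25, sin θ = -24/25: (1, 1) → (31/25, -17/25); (-1, -1) → (-31/25, 17/25); (3, -5) → (-99/25, -107/25); (1, 2) → (11/5, -2/5)
T2 reflect across y = 0: (31/25, -17/25) → (31/25, 17/25); (-31/25, 17/25) → (-31/25, -17/25); (-99/25, -107/25) → (-99/25, 107/25); (11/5, -2/5) → (11/5, 2/5)
T3 reflect across y = 0: (31/25, 17/25) → (31/25, -17/25); (-31/25, -17/25) → (-31/25, 17/25); (-99/25, 107/25) → (-99/25, -107/25); (11/5, 2/5) → (11/5, -2/5)
T4 reflect across x = 0: (31/25, -17/25) → (-31/25, -17/25); (-31/25, 17/25) → (31/25, 17/25); (-99/25, -107/25) → (99/25, -107/25); (11/5, -2/5) → (-11/5, -2/5)
T5 shear: x ← x + 2·y: (-31/25, -17/25) → (-13/5, -17/25); (31/25, 17/25) → (13/5, 17/25); (99/25, -107/25) → (-23/5, -107/25); (-11/5, -2/5) → (-3, -2/5)
T6 translate by (-6, 5): (-13/5, -17/25) → (-43/5, 108/25); (13/5, 17/25) → (-17/5, 142/25); (-23/5, -107/25) → (-53/5, 18/25); (-3, -2/5) → (-9, 23/5)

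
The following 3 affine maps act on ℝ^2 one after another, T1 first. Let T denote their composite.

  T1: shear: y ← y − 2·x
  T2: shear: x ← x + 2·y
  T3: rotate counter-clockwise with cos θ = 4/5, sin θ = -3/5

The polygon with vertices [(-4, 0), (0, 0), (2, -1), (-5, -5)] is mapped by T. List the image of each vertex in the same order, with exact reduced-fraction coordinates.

image vertices: (72/5, -4/5), (0, 0), (-47/5, 4/5), (7, 1)

T1 shear: y ← y − 2·x: (-4, 0) → (-4, 8); (0, 0) → (0, 0); (2, -1) → (2, -5); (-5, -5) → (-5, 5)
T2 shear: x ← x + 2·y: (-4, 8) → (12, 8); (0, 0) → (0, 0); (2, -5) → (-8, -5); (-5, 5) → (5, 5)
T3 rotate counter-clockwise with cos θ = 4/5, sin θ = -3/5: (12, 8) → (72/5, -4/5); (0, 0) → (0, 0); (-8, -5) → (-47/5, 4/5); (5, 5) → (7, 1)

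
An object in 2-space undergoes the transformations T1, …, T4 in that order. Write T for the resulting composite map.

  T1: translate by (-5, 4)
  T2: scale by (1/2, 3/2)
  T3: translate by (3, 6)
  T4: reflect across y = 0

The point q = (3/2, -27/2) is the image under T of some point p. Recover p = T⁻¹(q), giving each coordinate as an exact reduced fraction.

T1 = [1 0 -5; 0 1 4; 0 0 1]
T2·T1 = [1/2 0 -5/2; 0 3/2 6; 0 0 1]
T3·…·T1 = [1/2 0 1/2; 0 3/2 12; 0 0 1]
T4·…·T1 = [1/2 0 1/2; 0 -3/2 -12; 0 0 1]
det M = -3/4; M⁻¹ = [2 0 -1; 0 -2/3 -8; 0 0 1]
M⁻¹ · (3/2, -27/2)ᵀ = (2, 1)ᵀ

p = (2, 1)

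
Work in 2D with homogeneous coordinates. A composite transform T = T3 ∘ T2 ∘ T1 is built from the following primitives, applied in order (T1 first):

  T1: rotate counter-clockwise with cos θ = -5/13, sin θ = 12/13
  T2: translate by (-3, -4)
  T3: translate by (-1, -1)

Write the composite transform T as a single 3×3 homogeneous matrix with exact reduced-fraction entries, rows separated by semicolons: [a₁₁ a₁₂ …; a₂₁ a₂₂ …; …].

T = [-5/13 -12/13 -4; 12/13 -5/13 -5; 0 0 1]

T1 = [-5/13 -12/13 0; 12/13 -5/13 0; 0 0 1]
T2·T1 = [-5/13 -12/13 -3; 12/13 -5/13 -4; 0 0 1]
T3·…·T1 = [-5/13 -12/13 -4; 12/13 -5/13 -5; 0 0 1]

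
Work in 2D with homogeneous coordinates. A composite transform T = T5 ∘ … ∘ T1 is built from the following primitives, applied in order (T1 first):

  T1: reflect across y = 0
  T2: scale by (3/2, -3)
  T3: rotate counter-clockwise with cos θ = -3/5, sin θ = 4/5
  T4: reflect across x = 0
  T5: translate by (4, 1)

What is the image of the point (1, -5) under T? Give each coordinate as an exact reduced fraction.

T(p) = (-71/10, 56/5)

T1 reflect across y = 0: (1, -5) → (1, 5)
T2 scale by (3/2, -3): (1, 5) → (3/2, -15)
T3 rotate counter-clockwise with cos θ = -3/5, sin θ = 4/5: (3/2, -15) → (111/10, 51/5)
T4 reflect across x = 0: (111/10, 51/5) → (-111/10, 51/5)
T5 translate by (4, 1): (-111/10, 51/5) → (-71/10, 56/5)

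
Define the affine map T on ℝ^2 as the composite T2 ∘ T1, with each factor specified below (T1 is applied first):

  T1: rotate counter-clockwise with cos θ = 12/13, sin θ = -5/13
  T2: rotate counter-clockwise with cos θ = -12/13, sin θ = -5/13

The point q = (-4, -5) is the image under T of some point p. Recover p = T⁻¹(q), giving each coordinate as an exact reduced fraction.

p = (4, 5)

T1 = [12/13 5/13 0; -5/13 12/13 0; 0 0 1]
T2·T1 = [-1 0 0; 0 -1 0; 0 0 1]
det M = 1; M⁻¹ = [-1 0 0; 0 -1 0; 0 0 1]
M⁻¹ · (-4, -5)ᵀ = (4, 5)ᵀ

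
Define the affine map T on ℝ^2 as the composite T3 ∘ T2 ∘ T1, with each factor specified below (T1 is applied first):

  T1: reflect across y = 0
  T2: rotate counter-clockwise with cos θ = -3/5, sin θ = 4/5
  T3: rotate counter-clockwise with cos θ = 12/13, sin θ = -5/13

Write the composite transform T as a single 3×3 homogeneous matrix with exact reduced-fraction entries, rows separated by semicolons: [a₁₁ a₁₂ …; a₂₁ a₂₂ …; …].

T1 = [1 0 0; 0 -1 0; 0 0 1]
T2·T1 = [-3/5 4/5 0; 4/5 3/5 0; 0 0 1]
T3·…·T1 = [-16/65 63/65 0; 63/65 16/65 0; 0 0 1]

T = [-16/65 63/65 0; 63/65 16/65 0; 0 0 1]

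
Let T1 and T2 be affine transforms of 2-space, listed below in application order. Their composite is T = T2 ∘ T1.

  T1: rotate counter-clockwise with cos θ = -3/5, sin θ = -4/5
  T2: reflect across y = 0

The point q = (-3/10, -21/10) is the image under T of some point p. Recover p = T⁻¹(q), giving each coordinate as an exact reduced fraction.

p = (-3/2, -3/2)

T1 = [-3/5 4/5 0; -4/5 -3/5 0; 0 0 1]
T2·T1 = [-3/5 4/5 0; 4/5 3/5 0; 0 0 1]
det M = -1; M⁻¹ = [-3/5 4/5 0; 4/5 3/5 0; 0 0 1]
M⁻¹ · (-3/10, -21/10)ᵀ = (-3/2, -3/2)ᵀ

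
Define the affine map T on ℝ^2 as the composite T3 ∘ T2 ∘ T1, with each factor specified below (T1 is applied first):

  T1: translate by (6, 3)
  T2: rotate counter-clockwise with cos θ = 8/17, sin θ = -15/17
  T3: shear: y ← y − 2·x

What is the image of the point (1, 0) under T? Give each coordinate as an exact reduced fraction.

T1 translate by (6, 3): (1, 0) → (7, 3)
T2 rotate counter-clockwise with cos θ = 8/17, sin θ = -15/17: (7, 3) → (101/17, -81/17)
T3 shear: y ← y − 2·x: (101/17, -81/17) → (101/17, -283/17)

T(p) = (101/17, -283/17)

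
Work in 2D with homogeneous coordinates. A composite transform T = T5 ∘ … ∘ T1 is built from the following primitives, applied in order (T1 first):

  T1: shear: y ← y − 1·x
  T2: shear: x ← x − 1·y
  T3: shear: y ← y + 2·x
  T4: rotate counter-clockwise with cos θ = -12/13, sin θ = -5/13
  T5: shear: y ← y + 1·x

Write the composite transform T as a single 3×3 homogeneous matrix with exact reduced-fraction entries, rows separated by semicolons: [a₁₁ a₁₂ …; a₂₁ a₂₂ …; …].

T1 = [1 0 0; -1 1 0; 0 0 1]
T2·T1 = [2 -1 0; -1 1 0; 0 0 1]
T3·…·T1 = [2 -1 0; 3 -1 0; 0 0 1]
T4·…·T1 = [-9/13 7/13 0; -46/13 17/13 0; 0 0 1]
T5·…·T1 = [-9/13 7/13 0; -55/13 24/13 0; 0 0 1]

T = [-9/13 7/13 0; -55/13 24/13 0; 0 0 1]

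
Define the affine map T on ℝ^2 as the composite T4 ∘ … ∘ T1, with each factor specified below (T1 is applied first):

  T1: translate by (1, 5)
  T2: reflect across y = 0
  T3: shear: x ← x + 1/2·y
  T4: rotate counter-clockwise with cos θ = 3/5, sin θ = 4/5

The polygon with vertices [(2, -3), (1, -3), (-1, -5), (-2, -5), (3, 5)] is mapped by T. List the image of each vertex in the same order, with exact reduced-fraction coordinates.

T1 translate by (1, 5): (2, -3) → (3, 2); (1, -3) → (2, 2); (-1, -5) → (0, 0); (-2, -5) → (-1, 0); (3, 5) → (4, 10)
T2 reflect across y = 0: (3, 2) → (3, -2); (2, 2) → (2, -2); (0, 0) → (0, 0); (-1, 0) → (-1, 0); (4, 10) → (4, -10)
T3 shear: x ← x + 1/2·y: (3, -2) → (2, -2); (2, -2) → (1, -2); (0, 0) → (0, 0); (-1, 0) → (-1, 0); (4, -10) → (-1, -10)
T4 rotate counter-clockwise with cos θ = 3/5, sin θ = 4/5: (2, -2) → (14/5, 2/5); (1, -2) → (11/5, -2/5); (0, 0) → (0, 0); (-1, 0) → (-3/5, -4/5); (-1, -10) → (37/5, -34/5)

image vertices: (14/5, 2/5), (11/5, -2/5), (0, 0), (-3/5, -4/5), (37/5, -34/5)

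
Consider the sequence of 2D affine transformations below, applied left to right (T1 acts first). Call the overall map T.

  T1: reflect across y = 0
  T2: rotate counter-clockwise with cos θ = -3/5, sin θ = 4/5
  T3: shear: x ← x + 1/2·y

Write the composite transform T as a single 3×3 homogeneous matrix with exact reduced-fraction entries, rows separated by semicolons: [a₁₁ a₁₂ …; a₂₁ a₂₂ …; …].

T1 = [1 0 0; 0 -1 0; 0 0 1]
T2·T1 = [-3/5 4/5 0; 4/5 3/5 0; 0 0 1]
T3·…·T1 = [-1/5 11/10 0; 4/5 3/5 0; 0 0 1]

T = [-1/5 11/10 0; 4/5 3/5 0; 0 0 1]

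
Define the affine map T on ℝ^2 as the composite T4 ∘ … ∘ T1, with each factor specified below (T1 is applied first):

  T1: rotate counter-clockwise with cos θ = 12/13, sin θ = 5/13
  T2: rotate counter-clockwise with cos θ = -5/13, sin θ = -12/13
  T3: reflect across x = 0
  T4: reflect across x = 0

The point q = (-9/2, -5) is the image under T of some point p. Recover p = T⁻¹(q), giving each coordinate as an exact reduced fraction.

p = (5, -9/2)

T1 = [12/13 -5/13 0; 5/13 12/13 0; 0 0 1]
T2·T1 = [0 1 0; -1 0 0; 0 0 1]
T3·…·T1 = [0 -1 0; -1 0 0; 0 0 1]
T4·…·T1 = [0 1 0; -1 0 0; 0 0 1]
det M = 1; M⁻¹ = [0 -1 0; 1 0 0; 0 0 1]
M⁻¹ · (-9/2, -5)ᵀ = (5, -9/2)ᵀ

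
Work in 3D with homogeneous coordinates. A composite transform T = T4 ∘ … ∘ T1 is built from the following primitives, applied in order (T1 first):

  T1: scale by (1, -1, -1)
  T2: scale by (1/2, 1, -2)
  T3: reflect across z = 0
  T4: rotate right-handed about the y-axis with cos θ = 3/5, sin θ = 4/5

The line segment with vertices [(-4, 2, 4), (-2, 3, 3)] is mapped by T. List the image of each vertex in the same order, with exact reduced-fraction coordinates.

T1 scale by (1, -1, -1): (-4, 2, 4) → (-4, -2, -4); (-2, 3, 3) → (-2, -3, -3)
T2 scale by (1/2, 1, -2): (-4, -2, -4) → (-2, -2, 8); (-2, -3, -3) → (-1, -3, 6)
T3 reflect across z = 0: (-2, -2, 8) → (-2, -2, -8); (-1, -3, 6) → (-1, -3, -6)
T4 rotate right-handed about the y-axis with cos θ = 3/5, sin θ = 4/5: (-2, -2, -8) → (-38/5, -2, -16/5); (-1, -3, -6) → (-27/5, -3, -14/5)

image vertices: (-38/5, -2, -16/5), (-27/5, -3, -14/5)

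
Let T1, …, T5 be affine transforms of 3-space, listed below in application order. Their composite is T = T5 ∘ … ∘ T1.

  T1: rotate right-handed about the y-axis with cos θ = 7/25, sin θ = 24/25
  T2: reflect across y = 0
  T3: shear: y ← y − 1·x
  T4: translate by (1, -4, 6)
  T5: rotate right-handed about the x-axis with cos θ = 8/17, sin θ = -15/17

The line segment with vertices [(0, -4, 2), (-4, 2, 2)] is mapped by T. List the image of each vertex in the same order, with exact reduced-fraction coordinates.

T1 rotate right-handed about the y-axis with cos θ = 7/25, sin θ = 24/25: (0, -4, 2) → (48/25, -4, 14/25); (-4, 2, 2) → (4/5, 2, 22/5)
T2 reflect across y = 0: (48/25, -4, 14/25) → (48/25, 4, 14/25); (4/5, 2, 22/5) → (4/5, -2, 22/5)
T3 shear: y ← y − 1·x: (48/25, 4, 14/25) → (48/25, 52/25, 14/25); (4/5, -2, 22/5) → (4/5, -14/5, 22/5)
T4 translate by (1, -4, 6): (48/25, 52/25, 14/25) → (73/25, -48/25, 164/25); (4/5, -14/5, 22/5) → (9/5, -34/5, 52/5)
T5 rotate right-handed about the x-axis with cos θ = 8/17, sin θ = -15/17: (73/25, -48/25, 164/25) → (73/25, 2076/425, 2032/425); (9/5, -34/5, 52/5) → (9/5, 508/85, 926/85)

image vertices: (73/25, 2076/425, 2032/425), (9/5, 508/85, 926/85)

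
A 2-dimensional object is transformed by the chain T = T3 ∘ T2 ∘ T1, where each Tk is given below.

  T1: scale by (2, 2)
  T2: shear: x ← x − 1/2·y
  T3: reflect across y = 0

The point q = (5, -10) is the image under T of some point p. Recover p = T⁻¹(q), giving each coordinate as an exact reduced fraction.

p = (5, 5)

T1 = [2 0 0; 0 2 0; 0 0 1]
T2·T1 = [2 -1 0; 0 2 0; 0 0 1]
T3·…·T1 = [2 -1 0; 0 -2 0; 0 0 1]
det M = -4; M⁻¹ = [1/2 -1/4 0; 0 -1/2 0; 0 0 1]
M⁻¹ · (5, -10)ᵀ = (5, 5)ᵀ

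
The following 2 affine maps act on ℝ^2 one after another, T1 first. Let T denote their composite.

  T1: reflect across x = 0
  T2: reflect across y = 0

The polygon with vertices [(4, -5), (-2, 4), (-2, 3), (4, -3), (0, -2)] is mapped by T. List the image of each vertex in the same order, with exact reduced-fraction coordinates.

T1 reflect across x = 0: (4, -5) → (-4, -5); (-2, 4) → (2, 4); (-2, 3) → (2, 3); (4, -3) → (-4, -3); (0, -2) → (0, -2)
T2 reflect across y = 0: (-4, -5) → (-4, 5); (2, 4) → (2, -4); (2, 3) → (2, -3); (-4, -3) → (-4, 3); (0, -2) → (0, 2)

image vertices: (-4, 5), (2, -4), (2, -3), (-4, 3), (0, 2)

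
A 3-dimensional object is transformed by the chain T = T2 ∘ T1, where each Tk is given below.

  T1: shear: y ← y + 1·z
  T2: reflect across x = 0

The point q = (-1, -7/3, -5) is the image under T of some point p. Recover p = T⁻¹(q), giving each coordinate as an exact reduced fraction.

T1 = [1 0 0 0; 0 1 1 0; 0 0 1 0; 0 0 0 1]
T2·T1 = [-1 0 0 0; 0 1 1 0; 0 0 1 0; 0 0 0 1]
det M = -1; M⁻¹ = [-1 0 0 0; 0 1 -1 0; 0 0 1 0; 0 0 0 1]
M⁻¹ · (-1, -7/3, -5)ᵀ = (1, 8/3, -5)ᵀ

p = (1, 8/3, -5)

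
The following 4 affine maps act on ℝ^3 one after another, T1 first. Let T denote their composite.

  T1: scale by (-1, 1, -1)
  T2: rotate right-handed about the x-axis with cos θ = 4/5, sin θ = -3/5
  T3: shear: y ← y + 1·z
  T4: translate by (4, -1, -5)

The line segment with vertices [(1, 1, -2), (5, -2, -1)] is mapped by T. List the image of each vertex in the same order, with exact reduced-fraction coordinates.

T1 scale by (-1, 1, -1): (1, 1, -2) → (-1, 1, 2); (5, -2, -1) → (-5, -2, 1)
T2 rotate right-handed about the x-axis with cos θ = 4/5, sin θ = -3/5: (-1, 1, 2) → (-1, 2, 1); (-5, -2, 1) → (-5, -1, 2)
T3 shear: y ← y + 1·z: (-1, 2, 1) → (-1, 3, 1); (-5, -1, 2) → (-5, 1, 2)
T4 translate by (4, -1, -5): (-1, 3, 1) → (3, 2, -4); (-5, 1, 2) → (-1, 0, -3)

image vertices: (3, 2, -4), (-1, 0, -3)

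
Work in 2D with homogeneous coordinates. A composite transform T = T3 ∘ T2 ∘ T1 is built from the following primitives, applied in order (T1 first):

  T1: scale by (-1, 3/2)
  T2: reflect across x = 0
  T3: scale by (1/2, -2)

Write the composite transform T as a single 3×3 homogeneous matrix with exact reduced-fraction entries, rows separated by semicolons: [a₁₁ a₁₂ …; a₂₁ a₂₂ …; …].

T1 = [-1 0 0; 0 3/2 0; 0 0 1]
T2·T1 = [1 0 0; 0 3/2 0; 0 0 1]
T3·…·T1 = [1/2 0 0; 0 -3 0; 0 0 1]

T = [1/2 0 0; 0 -3 0; 0 0 1]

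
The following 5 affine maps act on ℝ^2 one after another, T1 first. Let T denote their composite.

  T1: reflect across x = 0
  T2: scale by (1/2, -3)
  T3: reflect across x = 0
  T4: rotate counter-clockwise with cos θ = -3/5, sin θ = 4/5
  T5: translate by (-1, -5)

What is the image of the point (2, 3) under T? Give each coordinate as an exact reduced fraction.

T1 reflect across x = 0: (2, 3) → (-2, 3)
T2 scale by (1/2, -3): (-2, 3) → (-1, -9)
T3 reflect across x = 0: (-1, -9) → (1, -9)
T4 rotate counter-clockwise with cos θ = -3/5, sin θ = 4/5: (1, -9) → (33/5, 31/5)
T5 translate by (-1, -5): (33/5, 31/5) → (28/5, 6/5)

T(p) = (28/5, 6/5)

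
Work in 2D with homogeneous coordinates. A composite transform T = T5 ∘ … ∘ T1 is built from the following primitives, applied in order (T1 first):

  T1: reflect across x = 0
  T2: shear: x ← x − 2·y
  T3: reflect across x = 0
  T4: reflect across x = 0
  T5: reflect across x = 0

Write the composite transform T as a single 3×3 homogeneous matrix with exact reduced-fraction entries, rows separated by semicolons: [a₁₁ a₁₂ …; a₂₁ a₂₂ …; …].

T1 = [-1 0 0; 0 1 0; 0 0 1]
T2·T1 = [-1 -2 0; 0 1 0; 0 0 1]
T3·…·T1 = [1 2 0; 0 1 0; 0 0 1]
T4·…·T1 = [-1 -2 0; 0 1 0; 0 0 1]
T5·…·T1 = [1 2 0; 0 1 0; 0 0 1]

T = [1 2 0; 0 1 0; 0 0 1]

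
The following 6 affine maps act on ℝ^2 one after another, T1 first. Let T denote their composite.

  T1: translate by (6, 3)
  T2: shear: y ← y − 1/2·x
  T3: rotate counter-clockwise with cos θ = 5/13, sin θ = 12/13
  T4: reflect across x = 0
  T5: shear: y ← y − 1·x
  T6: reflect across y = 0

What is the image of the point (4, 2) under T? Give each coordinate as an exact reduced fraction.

T(p) = (-50/13, -170/13)

T1 translate by (6, 3): (4, 2) → (10, 5)
T2 shear: y ← y − 1/2·x: (10, 5) → (10, 0)
T3 rotate counter-clockwise with cos θ = 5/13, sin θ = 12/13: (10, 0) → (50/13, 120/13)
T4 reflect across x = 0: (50/13, 120/13) → (-50/13, 120/13)
T5 shear: y ← y − 1·x: (-50/13, 120/13) → (-50/13, 170/13)
T6 reflect across y = 0: (-50/13, 170/13) → (-50/13, -170/13)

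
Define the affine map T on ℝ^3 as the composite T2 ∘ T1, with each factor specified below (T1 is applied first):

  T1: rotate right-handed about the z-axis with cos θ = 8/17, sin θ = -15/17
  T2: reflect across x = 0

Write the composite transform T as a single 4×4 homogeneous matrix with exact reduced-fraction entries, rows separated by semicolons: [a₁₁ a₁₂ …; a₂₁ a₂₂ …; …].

T = [-8/17 -15/17 0 0; -15/17 8/17 0 0; 0 0 1 0; 0 0 0 1]

T1 = [8/17 15/17 0 0; -15/17 8/17 0 0; 0 0 1 0; 0 0 0 1]
T2·T1 = [-8/17 -15/17 0 0; -15/17 8/17 0 0; 0 0 1 0; 0 0 0 1]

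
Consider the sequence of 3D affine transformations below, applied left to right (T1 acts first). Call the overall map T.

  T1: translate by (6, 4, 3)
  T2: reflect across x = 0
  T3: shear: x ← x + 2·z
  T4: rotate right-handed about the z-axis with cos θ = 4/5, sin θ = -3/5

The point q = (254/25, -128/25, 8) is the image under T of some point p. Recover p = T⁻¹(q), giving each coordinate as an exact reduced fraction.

T1 = [1 0 0 6; 0 1 0 4; 0 0 1 3; 0 0 0 1]
T2·T1 = [-1 0 0 -6; 0 1 0 4; 0 0 1 3; 0 0 0 1]
T3·…·T1 = [-1 0 2 0; 0 1 0 4; 0 0 1 3; 0 0 0 1]
T4·…·T1 = [-4/5 3/5 8/5 12/5; 3/5 4/5 -6/5 16/5; 0 0 1 3; 0 0 0 1]
det M = -1; M⁻¹ = [-4/5 3/5 2 -6; 3/5 4/5 0 -4; 0 0 1 -3; 0 0 0 1]
M⁻¹ · (254/25, -128/25, 8)ᵀ = (-6/5, -2, 5)ᵀ

p = (-6/5, -2, 5)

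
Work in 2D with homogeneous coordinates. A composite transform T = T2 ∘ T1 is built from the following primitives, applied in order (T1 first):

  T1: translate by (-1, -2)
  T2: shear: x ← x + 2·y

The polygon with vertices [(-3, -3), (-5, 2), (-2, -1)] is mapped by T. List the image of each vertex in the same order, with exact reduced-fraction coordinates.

image vertices: (-14, -5), (-6, 0), (-9, -3)

T1 translate by (-1, -2): (-3, -3) → (-4, -5); (-5, 2) → (-6, 0); (-2, -1) → (-3, -3)
T2 shear: x ← x + 2·y: (-4, -5) → (-14, -5); (-6, 0) → (-6, 0); (-3, -3) → (-9, -3)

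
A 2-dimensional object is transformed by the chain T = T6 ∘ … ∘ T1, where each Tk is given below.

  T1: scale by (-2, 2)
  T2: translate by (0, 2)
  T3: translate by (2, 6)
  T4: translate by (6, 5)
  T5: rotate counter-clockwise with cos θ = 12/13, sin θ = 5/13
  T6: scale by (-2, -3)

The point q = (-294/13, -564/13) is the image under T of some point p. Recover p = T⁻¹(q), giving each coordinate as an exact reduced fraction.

T1 = [-2 0 0; 0 2 0; 0 0 1]
T2·T1 = [-2 0 0; 0 2 2; 0 0 1]
T3·…·T1 = [-2 0 2; 0 2 8; 0 0 1]
T4·…·T1 = [-2 0 8; 0 2 13; 0 0 1]
T5·…·T1 = [-24/13 -10/13 31/13; -10/13 24/13 196/13; 0 0 1]
T6·…·T1 = [48/13 20/13 -62/13; 30/13 -72/13 -588/13; 0 0 1]
det M = -24; M⁻¹ = [3/13 5/78 4; 5/52 -2/13 -13/2; 0 0 1]
M⁻¹ · (-294/13, -564/13)ᵀ = (-4, -2)ᵀ

p = (-4, -2)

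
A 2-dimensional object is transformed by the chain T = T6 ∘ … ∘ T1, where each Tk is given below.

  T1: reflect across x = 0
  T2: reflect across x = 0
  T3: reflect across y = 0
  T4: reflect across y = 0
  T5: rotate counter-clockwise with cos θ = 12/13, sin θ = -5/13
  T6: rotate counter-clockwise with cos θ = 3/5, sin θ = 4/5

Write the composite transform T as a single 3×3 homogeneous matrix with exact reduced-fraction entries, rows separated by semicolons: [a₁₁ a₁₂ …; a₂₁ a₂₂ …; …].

T = [56/65 -33/65 0; 33/65 56/65 0; 0 0 1]

T1 = [-1 0 0; 0 1 0; 0 0 1]
T2·T1 = [1 0 0; 0 1 0; 0 0 1]
T3·…·T1 = [1 0 0; 0 -1 0; 0 0 1]
T4·…·T1 = [1 0 0; 0 1 0; 0 0 1]
T5·…·T1 = [12/13 5/13 0; -5/13 12/13 0; 0 0 1]
T6·…·T1 = [56/65 -33/65 0; 33/65 56/65 0; 0 0 1]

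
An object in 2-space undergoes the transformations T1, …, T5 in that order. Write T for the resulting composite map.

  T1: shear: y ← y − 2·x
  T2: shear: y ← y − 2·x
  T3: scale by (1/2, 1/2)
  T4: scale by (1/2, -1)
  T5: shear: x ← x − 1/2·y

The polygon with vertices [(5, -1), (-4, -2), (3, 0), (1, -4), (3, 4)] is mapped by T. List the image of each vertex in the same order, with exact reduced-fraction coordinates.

image vertices: (-4, 21/2), (5/2, -7), (-9/4, 6), (-7/4, 4), (-5/4, 4)

T1 shear: y ← y − 2·x: (5, -1) → (5, -11); (-4, -2) → (-4, 6); (3, 0) → (3, -6); (1, -4) → (1, -6); (3, 4) → (3, -2)
T2 shear: y ← y − 2·x: (5, -11) → (5, -21); (-4, 6) → (-4, 14); (3, -6) → (3, -12); (1, -6) → (1, -8); (3, -2) → (3, -8)
T3 scale by (1/2, 1/2): (5, -21) → (5/2, -21/2); (-4, 14) → (-2, 7); (3, -12) → (3/2, -6); (1, -8) → (1/2, -4); (3, -8) → (3/2, -4)
T4 scale by (1/2, -1): (5/2, -21/2) → (5/4, 21/2); (-2, 7) → (-1, -7); (3/2, -6) → (3/4, 6); (1/2, -4) → (1/4, 4); (3/2, -4) → (3/4, 4)
T5 shear: x ← x − 1/2·y: (5/4, 21/2) → (-4, 21/2); (-1, -7) → (5/2, -7); (3/4, 6) → (-9/4, 6); (1/4, 4) → (-7/4, 4); (3/4, 4) → (-5/4, 4)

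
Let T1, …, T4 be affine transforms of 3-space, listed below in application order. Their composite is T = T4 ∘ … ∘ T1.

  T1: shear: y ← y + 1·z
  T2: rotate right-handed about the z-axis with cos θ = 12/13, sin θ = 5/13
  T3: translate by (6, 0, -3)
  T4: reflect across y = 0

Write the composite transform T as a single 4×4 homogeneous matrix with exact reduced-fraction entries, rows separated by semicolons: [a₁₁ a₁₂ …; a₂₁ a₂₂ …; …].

T = [12/13 -5/13 -5/13 6; -5/13 -12/13 -12/13 0; 0 0 1 -3; 0 0 0 1]

T1 = [1 0 0 0; 0 1 1 0; 0 0 1 0; 0 0 0 1]
T2·T1 = [12/13 -5/13 -5/13 0; 5/13 12/13 12/13 0; 0 0 1 0; 0 0 0 1]
T3·…·T1 = [12/13 -5/13 -5/13 6; 5/13 12/13 12/13 0; 0 0 1 -3; 0 0 0 1]
T4·…·T1 = [12/13 -5/13 -5/13 6; -5/13 -12/13 -12/13 0; 0 0 1 -3; 0 0 0 1]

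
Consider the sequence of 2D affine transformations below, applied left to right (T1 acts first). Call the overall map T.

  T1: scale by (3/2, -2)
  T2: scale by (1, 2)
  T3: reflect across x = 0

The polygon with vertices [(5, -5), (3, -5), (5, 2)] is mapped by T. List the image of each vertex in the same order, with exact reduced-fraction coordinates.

image vertices: (-15/2, 20), (-9/2, 20), (-15/2, -8)

T1 scale by (3/2, -2): (5, -5) → (15/2, 10); (3, -5) → (9/2, 10); (5, 2) → (15/2, -4)
T2 scale by (1, 2): (15/2, 10) → (15/2, 20); (9/2, 10) → (9/2, 20); (15/2, -4) → (15/2, -8)
T3 reflect across x = 0: (15/2, 20) → (-15/2, 20); (9/2, 20) → (-9/2, 20); (15/2, -8) → (-15/2, -8)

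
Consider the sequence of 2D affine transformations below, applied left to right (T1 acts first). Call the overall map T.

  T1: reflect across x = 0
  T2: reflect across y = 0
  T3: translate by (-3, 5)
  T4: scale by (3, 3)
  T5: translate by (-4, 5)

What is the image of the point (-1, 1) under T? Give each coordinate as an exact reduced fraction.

T(p) = (-10, 17)

T1 reflect across x = 0: (-1, 1) → (1, 1)
T2 reflect across y = 0: (1, 1) → (1, -1)
T3 translate by (-3, 5): (1, -1) → (-2, 4)
T4 scale by (3, 3): (-2, 4) → (-6, 12)
T5 translate by (-4, 5): (-6, 12) → (-10, 17)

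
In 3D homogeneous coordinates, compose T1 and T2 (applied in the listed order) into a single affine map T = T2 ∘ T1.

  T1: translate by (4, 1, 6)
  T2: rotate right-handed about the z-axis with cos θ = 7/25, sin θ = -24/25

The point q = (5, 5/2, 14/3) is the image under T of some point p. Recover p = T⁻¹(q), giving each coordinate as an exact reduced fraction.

T1 = [1 0 0 4; 0 1 0 1; 0 0 1 6; 0 0 0 1]
T2·T1 = [7/25 24/25 0 52/25; -24/25 7/25 0 -89/25; 0 0 1 6; 0 0 0 1]
det M = 1; M⁻¹ = [7/25 -24/25 0 -4; 24/25 7/25 0 -1; 0 0 1 -6; 0 0 0 1]
M⁻¹ · (5, 5/2, 14/3)ᵀ = (-5, 9/2, -4/3)ᵀ

p = (-5, 9/2, -4/3)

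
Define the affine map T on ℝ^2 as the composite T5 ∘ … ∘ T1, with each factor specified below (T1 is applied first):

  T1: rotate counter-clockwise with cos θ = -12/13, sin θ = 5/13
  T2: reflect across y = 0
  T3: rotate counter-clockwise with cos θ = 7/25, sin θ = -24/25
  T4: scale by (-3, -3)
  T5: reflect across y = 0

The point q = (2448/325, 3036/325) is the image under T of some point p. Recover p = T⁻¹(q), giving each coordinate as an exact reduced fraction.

T1 = [-12/13 -5/13 0; 5/13 -12/13 0; 0 0 1]
T2·T1 = [-12/13 -5/13 0; -5/13 12/13 0; 0 0 1]
T3·…·T1 = [-204/325 253/325 0; 253/325 204/325 0; 0 0 1]
T4·…·T1 = [612/325 -759/325 0; -759/325 -612/325 0; 0 0 1]
T5·…·T1 = [612/325 -759/325 0; 759/325 612/325 0; 0 0 1]
det M = 9; M⁻¹ = [68/325 253/975 0; -253/975 68/325 0; 0 0 1]
M⁻¹ · (2448/325, 3036/325)ᵀ = (4, 0)ᵀ

p = (4, 0)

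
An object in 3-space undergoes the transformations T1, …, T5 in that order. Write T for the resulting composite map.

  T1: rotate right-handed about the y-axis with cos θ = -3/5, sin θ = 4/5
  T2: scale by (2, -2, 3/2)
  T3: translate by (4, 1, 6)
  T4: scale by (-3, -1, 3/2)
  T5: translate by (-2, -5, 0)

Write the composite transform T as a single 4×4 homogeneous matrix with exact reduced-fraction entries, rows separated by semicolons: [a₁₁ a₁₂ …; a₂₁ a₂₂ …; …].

T = [18/5 0 -24/5 -14; 0 2 0 -6; -9/5 0 -27/20 9; 0 0 0 1]

T1 = [-3/5 0 4/5 0; 0 1 0 0; -4/5 0 -3/5 0; 0 0 0 1]
T2·T1 = [-6/5 0 8/5 0; 0 -2 0 0; -6/5 0 -9/10 0; 0 0 0 1]
T3·…·T1 = [-6/5 0 8/5 4; 0 -2 0 1; -6/5 0 -9/10 6; 0 0 0 1]
T4·…·T1 = [18/5 0 -24/5 -12; 0 2 0 -1; -9/5 0 -27/20 9; 0 0 0 1]
T5·…·T1 = [18/5 0 -24/5 -14; 0 2 0 -6; -9/5 0 -27/20 9; 0 0 0 1]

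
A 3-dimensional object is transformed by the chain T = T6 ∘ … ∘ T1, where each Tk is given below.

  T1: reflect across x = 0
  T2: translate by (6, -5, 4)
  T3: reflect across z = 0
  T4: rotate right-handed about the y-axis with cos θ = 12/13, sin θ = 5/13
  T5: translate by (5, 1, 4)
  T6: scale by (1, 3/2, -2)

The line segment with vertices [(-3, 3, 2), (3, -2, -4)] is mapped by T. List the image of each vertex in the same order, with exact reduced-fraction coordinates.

image vertices: (11, -3/2, 10), (101/13, -9, -74/13)

T1 reflect across x = 0: (-3, 3, 2) → (3, 3, 2); (3, -2, -4) → (-3, -2, -4)
T2 translate by (6, -5, 4): (3, 3, 2) → (9, -2, 6); (-3, -2, -4) → (3, -7, 0)
T3 reflect across z = 0: (9, -2, 6) → (9, -2, -6); (3, -7, 0) → (3, -7, 0)
T4 rotate right-handed about the y-axis with cos θ = 12/13, sin θ = 5/13: (9, -2, -6) → (6, -2, -9); (3, -7, 0) → (36/13, -7, -15/13)
T5 translate by (5, 1, 4): (6, -2, -9) → (11, -1, -5); (36/13, -7, -15/13) → (101/13, -6, 37/13)
T6 scale by (1, 3/2, -2): (11, -1, -5) → (11, -3/2, 10); (101/13, -6, 37/13) → (101/13, -9, -74/13)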